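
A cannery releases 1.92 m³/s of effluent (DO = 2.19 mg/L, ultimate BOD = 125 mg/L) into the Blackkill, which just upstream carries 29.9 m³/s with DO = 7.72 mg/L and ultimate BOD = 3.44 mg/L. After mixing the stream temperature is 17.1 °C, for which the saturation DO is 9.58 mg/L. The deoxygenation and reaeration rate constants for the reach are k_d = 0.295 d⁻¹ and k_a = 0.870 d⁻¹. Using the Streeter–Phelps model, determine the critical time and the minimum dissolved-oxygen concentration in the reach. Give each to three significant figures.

t_c ≈ 1.00 d; minimum DO ≈ 6.86 mg/L

Mixed DO = (29.9×7.72 + 1.92×2.19)/(29.9+1.92) = 235.0/31.82 = 7.386 mg/L.
Mixed L₀ = (29.9×3.44 + 1.92×125)/(31.82) = 342.9/31.82 = 10.77 mg/L.
Initial deficit D₀ = C_s − DO₀ = 9.58 − 7.386 = 2.194 mg/L.
t_c = (1/0.5750) ln[(0.870/0.295)(1 − 2.194×0.5750/(0.295×10.77))] = 1.739 × ln(1.779) = 1.002 d.
D_c = (0.295/0.870) × 10.77 × e^(−0.295×1.002) = 0.3391 × 10.77 × 0.7442 = 2.719 mg/L.
Minimum DO = 9.58 − 2.719 = 6.861 mg/L.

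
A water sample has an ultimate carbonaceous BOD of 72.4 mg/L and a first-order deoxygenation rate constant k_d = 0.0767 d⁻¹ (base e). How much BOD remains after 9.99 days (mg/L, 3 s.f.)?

L ≈ 33.6 mg/L

L_t = L₀ e^(−k_d t) = 72.4 × e^(−0.0767×9.99) = 72.4 × 0.4648 = 33.65 mg/L.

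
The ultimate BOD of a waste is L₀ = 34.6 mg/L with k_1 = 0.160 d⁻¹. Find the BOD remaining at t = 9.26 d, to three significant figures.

L ≈ 7.86 mg/L

L_t = L₀ e^(−k_1 t) = 34.6 × e^(−0.160×9.26) = 34.6 × 0.2273 = 7.864 mg/L.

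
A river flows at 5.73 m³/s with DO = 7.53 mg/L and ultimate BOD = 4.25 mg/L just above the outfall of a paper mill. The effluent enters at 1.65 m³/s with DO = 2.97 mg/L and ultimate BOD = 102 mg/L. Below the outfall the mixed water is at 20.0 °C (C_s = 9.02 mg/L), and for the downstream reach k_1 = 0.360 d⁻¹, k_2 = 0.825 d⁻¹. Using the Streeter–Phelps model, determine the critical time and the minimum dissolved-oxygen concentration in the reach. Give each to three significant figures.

t_c ≈ 1.50 d; minimum DO ≈ 2.38 mg/L

Mixed DO = (5.73×7.53 + 1.65×2.97)/(5.73+1.65) = 48.05/7.380 = 6.510 mg/L.
Mixed L₀ = (5.73×4.25 + 1.65×102)/(7.380) = 192.7/7.380 = 26.10 mg/L.
Initial deficit D₀ = C_s − DO₀ = 9.02 − 6.510 = 2.510 mg/L.
t_c = (1/0.4650) ln[(0.825/0.360)(1 − 2.510×0.4650/(0.360×26.10))] = 2.151 × ln(2.007) = 1.498 d.
D_c = (0.360/0.825) × 26.10 × e^(−0.360×1.498) = 0.4364 × 26.10 × 0.5831 = 6.642 mg/L.
Minimum DO = 9.02 − 6.642 = 2.378 mg/L.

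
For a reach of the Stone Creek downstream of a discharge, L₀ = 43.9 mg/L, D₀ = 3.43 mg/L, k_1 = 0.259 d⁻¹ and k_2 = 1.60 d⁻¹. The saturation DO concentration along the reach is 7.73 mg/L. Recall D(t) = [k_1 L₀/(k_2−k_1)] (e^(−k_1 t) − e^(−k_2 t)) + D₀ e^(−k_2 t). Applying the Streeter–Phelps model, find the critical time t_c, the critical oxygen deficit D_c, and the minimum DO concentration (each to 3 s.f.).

t_c = [1/(k_2−k_1)] ln[(k_2/k_1)(1 − D₀(k_2−k_1)/(k_1 L₀))]
= [1/(1.60−0.259)] ln[(1.60/0.259)(1 − 3.43×1.341/(0.259×43.9))]
= (1/1.341) ln[6.178 × 0.5955] = 0.7457 × ln(3.679) = 0.7457 × 1.303 = 0.9713 d.
D_c = (k_1/k_2) L₀ e^(−k_1 t_c) = (0.259/1.60) × 43.9 × e^(−0.259×0.9713) = 0.1619 × 43.9 × 0.7776 = 5.526 mg/L.
Minimum DO = C_s − D_c = 7.73 − 5.526 = 2.204 mg/L.

t_c ≈ 0.971 d; D_c ≈ 5.53 mg/L; min DO ≈ 2.20 mg/L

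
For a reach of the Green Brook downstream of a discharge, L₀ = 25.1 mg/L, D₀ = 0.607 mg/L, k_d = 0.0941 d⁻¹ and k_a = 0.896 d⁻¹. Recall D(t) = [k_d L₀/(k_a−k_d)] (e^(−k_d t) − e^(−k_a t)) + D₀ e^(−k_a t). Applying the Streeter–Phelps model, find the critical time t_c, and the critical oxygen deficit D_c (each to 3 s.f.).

t_c ≈ 2.52 d; D_c ≈ 2.08 mg/L

t_c = [1/(k_a−k_d)] ln[(k_a/k_d)(1 − D₀(k_a−k_d)/(k_d L₀))]
= [1/(0.896−0.0941)] ln[(0.896/0.0941)(1 − 0.607×0.8019/(0.0941×25.1))]
= (1/0.8019) ln[9.522 × 0.7939] = 1.247 × ln(7.559) = 1.247 × 2.023 = 2.523 d.
L(t_c) = L₀ e^(−k_d t_c) = 25.1 × 0.7887 = 19.80 mg/L, and at the critical point k_a D_c = k_d L, so D_c = (0.0941/0.896) × 19.80 = 2.079 mg/L.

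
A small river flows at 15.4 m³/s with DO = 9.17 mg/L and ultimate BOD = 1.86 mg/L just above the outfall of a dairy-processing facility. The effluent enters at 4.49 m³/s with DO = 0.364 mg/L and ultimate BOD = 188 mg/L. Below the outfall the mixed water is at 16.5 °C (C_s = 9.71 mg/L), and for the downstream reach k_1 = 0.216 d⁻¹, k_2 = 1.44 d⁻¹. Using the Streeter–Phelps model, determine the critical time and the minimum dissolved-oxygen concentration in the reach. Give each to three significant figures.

Mixed DO = (15.4×9.17 + 4.49×0.364)/(15.4+4.49) = 142.9/19.89 = 7.182 mg/L.
Mixed L₀ = (15.4×1.86 + 4.49×188)/(19.89) = 872.8/19.89 = 43.88 mg/L.
Initial deficit D₀ = C_s − DO₀ = 9.71 − 7.182 = 2.528 mg/L.
t_c = (1/1.224) ln[(1.44/0.216)(1 − 2.528×1.224/(0.216×43.88))] = 0.8170 × ln(4.490) = 1.227 d.
D_c = (0.216/1.44) × 43.88 × e^(−0.216×1.227) = 0.1500 × 43.88 × 0.7672 = 5.049 mg/L.
Minimum DO = 9.71 − 5.049 = 4.661 mg/L.

t_c ≈ 1.23 d; minimum DO ≈ 4.66 mg/L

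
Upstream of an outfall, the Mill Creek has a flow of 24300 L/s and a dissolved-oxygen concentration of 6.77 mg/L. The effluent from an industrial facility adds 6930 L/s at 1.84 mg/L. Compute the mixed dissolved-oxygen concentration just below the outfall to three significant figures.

Flow-weighted mixing: C = (Q_r C_r + Q_w C_w)/(Q_r + Q_w)
= (24300×6.77 + 6930×1.84)/(24300 + 6930) = 177300/31230 = 5.676 mg/L.

5.68 mg/L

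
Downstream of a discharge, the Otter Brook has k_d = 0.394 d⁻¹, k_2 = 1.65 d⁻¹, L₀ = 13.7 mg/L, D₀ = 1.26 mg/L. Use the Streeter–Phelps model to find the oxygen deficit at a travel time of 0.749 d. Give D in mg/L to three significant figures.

k_d L₀/(k_2−k_d) = 0.394×13.7/(1.65−0.394) = 5.398/1.256 = 4.298 mg/L.
e^(−k_d t) = e^(−0.394×0.7490) = 0.7445; e^(−k_2 t) = e^(−1.65×0.7490) = 0.2906.
D = 4.298 × (0.7445 − 0.2906) + 1.26 × 0.2906 = 1.951 + 0.3661 = 2.317 mg/L.

D ≈ 2.32 mg/L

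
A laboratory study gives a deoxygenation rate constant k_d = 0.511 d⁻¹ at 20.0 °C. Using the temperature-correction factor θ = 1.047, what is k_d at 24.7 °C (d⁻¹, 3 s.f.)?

k_d(T₂) = k_d(T₁) · θ^(T₂−T₁) = 0.511 × 1.047^(24.7−20.0)
= 0.511 × 1.047^4.70 = 0.511 × 1.241 = 0.6341 d⁻¹.

k_d ≈ 0.634 d⁻¹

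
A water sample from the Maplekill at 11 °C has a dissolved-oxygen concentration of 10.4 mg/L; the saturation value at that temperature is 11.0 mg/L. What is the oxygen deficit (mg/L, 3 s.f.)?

D = C_s − C = 11.0 − 10.4 = 0.600 mg/L.

D ≈ 0.600 mg/L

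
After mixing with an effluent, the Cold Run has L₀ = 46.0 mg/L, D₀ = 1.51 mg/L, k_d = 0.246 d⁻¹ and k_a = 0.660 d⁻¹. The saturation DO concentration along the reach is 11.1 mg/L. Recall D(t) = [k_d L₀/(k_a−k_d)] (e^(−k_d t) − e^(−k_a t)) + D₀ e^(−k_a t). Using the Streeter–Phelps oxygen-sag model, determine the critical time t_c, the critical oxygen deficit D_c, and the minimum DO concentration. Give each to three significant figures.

With k_a/k_d = 2.683 and 1 − D₀(k_a−k_d)/(k_d L₀) = 0.9448,
t_c = ln(2.683 × 0.9448) / (0.660 − 0.246) = ln(2.535) / 0.4140 = 0.9301/0.4140 = 2.247 d.
L(t_c) = L₀ e^(−k_d t_c) = 46.0 × 0.5754 = 26.47 mg/L, and at the critical point k_a D_c = k_d L, so D_c = (0.246/0.660) × 26.47 = 9.866 mg/L.
Minimum DO = C_s − D_c = 11.1 − 9.866 = 1.234 mg/L.

t_c ≈ 2.25 d; D_c ≈ 9.87 mg/L; min DO ≈ 1.23 mg/L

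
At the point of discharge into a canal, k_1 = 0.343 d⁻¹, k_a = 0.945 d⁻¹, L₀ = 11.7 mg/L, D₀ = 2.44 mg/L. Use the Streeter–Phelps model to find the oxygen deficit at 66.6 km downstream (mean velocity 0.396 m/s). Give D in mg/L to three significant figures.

D ≈ 2.75 mg/L

Travel time t = x/v = 66.6 km / (0.396 m/s) = 66600 m / 0.396 m/s = 168200 s = 1.947 d.
k_1 L₀/(k_a−k_1) = 0.343×11.7/(0.945−0.343) = 4.013/0.6020 = 6.666 mg/L.
e^(−k_1 t) = e^(−0.343×1.947) = 0.5129; e^(−k_a t) = e^(−0.945×1.947) = 0.1589.
D = 6.666 × (0.5129 − 0.1589) + 2.44 × 0.1589 = 2.360 + 0.3877 = 2.748 mg/L.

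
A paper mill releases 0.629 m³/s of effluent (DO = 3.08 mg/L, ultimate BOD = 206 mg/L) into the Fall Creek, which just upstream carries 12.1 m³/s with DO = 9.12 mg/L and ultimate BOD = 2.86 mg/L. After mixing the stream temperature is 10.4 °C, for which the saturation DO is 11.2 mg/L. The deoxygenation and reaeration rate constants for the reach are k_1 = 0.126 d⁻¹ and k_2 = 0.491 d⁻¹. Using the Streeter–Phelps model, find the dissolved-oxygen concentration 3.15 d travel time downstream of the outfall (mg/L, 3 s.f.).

Mixed DO = (12.1×9.12 + 0.629×3.08)/(12.1+0.629) = 112.3/12.73 = 8.822 mg/L.
Mixed L₀ = (12.1×2.86 + 0.629×206)/(12.73) = 164.2/12.73 = 12.90 mg/L.
Initial deficit D₀ = C_s − DO₀ = 11.2 − 8.822 = 2.378 mg/L.
D(3.15) = [0.126×12.90/(0.491−0.126)](e^(−0.126×3.15) − e^(−0.491×3.15)) + 2.378 e^(−0.491×3.15)
= 4.452 × (0.6724 − 0.2130) + 2.378 × 0.2130 = 2.552 mg/L.
DO = 11.2 − 2.552 = 8.648 mg/L.

DO ≈ 8.65 mg/L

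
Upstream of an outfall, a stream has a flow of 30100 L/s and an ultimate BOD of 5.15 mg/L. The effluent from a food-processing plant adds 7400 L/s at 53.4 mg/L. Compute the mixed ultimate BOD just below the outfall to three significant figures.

14.7 mg/L

Flow-weighted mixing: C = (Q_r C_r + Q_w C_w)/(Q_r + Q_w)
= (30100×5.15 + 7400×53.4)/(30100 + 7400) = 550200/37500 = 14.67 mg/L.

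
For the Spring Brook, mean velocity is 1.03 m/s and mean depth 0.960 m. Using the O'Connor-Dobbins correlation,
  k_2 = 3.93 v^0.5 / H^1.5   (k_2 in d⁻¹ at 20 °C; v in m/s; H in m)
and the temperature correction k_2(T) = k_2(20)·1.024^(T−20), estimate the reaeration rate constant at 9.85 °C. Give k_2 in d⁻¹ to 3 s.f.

k_2 ≈ 3.33 d⁻¹

k_2(20) = 3.93 × 1.03^0.5 / 0.960^1.5 = 3.93 × 1.015 / 0.9406 = 4.240 d⁻¹.
k_2(9.85) = 4.240 × 1.024^(9.85−20) = 4.240 × 0.7861 = 3.333 d⁻¹.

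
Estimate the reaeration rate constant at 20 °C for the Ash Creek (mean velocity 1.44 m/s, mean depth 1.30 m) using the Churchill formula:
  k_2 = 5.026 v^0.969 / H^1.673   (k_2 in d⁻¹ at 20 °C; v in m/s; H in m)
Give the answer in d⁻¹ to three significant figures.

k_2 ≈ 4.61 d⁻¹

k_2 = 5.026 × 1.44^0.969 / 1.30^1.673 = 5.026 × 1.424 / 1.551 = 4.614 d⁻¹.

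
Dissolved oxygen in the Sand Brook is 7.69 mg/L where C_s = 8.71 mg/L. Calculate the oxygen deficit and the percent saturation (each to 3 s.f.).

D = C_s − C = 8.71 − 7.69 = 1.02 mg/L.
% saturation = 7.69/8.71 × 100 = 88.3 %.

D ≈ 1.02 mg/L; 88.3 % saturation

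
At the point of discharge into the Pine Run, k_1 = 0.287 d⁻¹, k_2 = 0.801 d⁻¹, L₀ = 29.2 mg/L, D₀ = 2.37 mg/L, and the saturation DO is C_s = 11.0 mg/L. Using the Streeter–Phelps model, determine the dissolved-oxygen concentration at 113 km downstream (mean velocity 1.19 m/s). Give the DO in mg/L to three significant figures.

Travel time t = x/v = 113 km / (1.19 m/s) = 113000 m / 1.19 m/s = 94960 s = 1.099 d.
k_1 L₀/(k_2−k_1) = 0.287×29.2/(0.801−0.287) = 8.380/0.5140 = 16.30 mg/L.
e^(−k_1 t) = e^(−0.287×1.099) = 0.7295; e^(−k_2 t) = e^(−0.801×1.099) = 0.4146.
D = 16.30 × (0.7295 − 0.4146) + 2.37 × 0.4146 = 5.133 + 0.9827 = 6.116 mg/L.
DO = C_s − D = 11.0 − 6.116 = 4.884 mg/L.

DO ≈ 4.88 mg/L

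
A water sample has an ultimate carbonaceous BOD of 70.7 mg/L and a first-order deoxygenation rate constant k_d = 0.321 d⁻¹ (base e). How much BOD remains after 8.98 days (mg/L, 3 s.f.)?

L ≈ 3.96 mg/L

L_t = L₀ e^(−k_d t) = 70.7 × e^(−0.321×8.98) = 70.7 × 0.05599 = 3.959 mg/L.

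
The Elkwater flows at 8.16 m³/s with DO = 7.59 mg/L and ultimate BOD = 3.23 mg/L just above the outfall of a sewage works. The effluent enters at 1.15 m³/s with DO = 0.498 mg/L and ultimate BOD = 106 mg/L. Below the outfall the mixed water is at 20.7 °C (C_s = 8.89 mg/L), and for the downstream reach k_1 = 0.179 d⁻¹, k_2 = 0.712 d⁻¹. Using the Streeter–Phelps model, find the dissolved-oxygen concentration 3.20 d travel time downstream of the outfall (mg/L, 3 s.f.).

DO ≈ 6.20 mg/L

Mixed DO = (8.16×7.59 + 1.15×0.498)/(8.16+1.15) = 62.51/9.310 = 6.714 mg/L.
Mixed L₀ = (8.16×3.23 + 1.15×106)/(9.310) = 148.3/9.310 = 15.92 mg/L.
Initial deficit D₀ = C_s − DO₀ = 8.89 − 6.714 = 2.176 mg/L.
D(3.20) = [0.179×15.92/(0.712−0.179)](e^(−0.179×3.20) − e^(−0.712×3.20)) + 2.176 e^(−0.712×3.20)
= 5.348 × (0.5639 − 0.1024) + 2.176 × 0.1024 = 2.691 mg/L.
DO = 8.89 − 2.691 = 6.199 mg/L.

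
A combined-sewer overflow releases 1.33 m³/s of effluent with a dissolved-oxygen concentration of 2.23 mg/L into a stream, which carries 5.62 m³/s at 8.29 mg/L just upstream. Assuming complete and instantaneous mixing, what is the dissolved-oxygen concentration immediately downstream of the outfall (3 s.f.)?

7.13 mg/L

Flow-weighted mixing: C = (Q_r C_r + Q_w C_w)/(Q_r + Q_w)
= (5.62×8.29 + 1.33×2.23)/(5.62 + 1.33) = 49.56/6.950 = 7.130 mg/L.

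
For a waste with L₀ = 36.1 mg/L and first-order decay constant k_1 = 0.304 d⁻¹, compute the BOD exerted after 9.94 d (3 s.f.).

y ≈ 34.3 mg/L

y_t = L₀(1 − e^(−k_1 t)) = 36.1 × (1 − e^(−0.304×9.94))
= 36.1 × (1 − 0.04872) = 36.1 × 0.9513 = 34.34 mg/L.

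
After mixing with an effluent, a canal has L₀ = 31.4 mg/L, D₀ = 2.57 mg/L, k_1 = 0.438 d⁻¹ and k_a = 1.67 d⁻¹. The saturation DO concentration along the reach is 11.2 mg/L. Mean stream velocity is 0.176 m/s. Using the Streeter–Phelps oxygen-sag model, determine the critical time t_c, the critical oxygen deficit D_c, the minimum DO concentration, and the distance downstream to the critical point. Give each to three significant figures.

t_c ≈ 0.874 d; D_c ≈ 5.62 mg/L; min DO ≈ 5.58 mg/L; x_c ≈ 13.3 km

t_c = [1/(k_a−k_1)] ln[(k_a/k_1)(1 − D₀(k_a−k_1)/(k_1 L₀))]
= [1/(1.67−0.438)] ln[(1.67/0.438)(1 − 2.57×1.232/(0.438×31.4))]
= (1/1.232) ln[3.813 × 0.7698] = 0.8117 × ln(2.935) = 0.8117 × 1.077 = 0.8740 d.
L(t_c) = L₀ e^(−k_1 t_c) = 31.4 × 0.6820 = 21.41 mg/L, and at the critical point k_a D_c = k_1 L, so D_c = (0.438/1.67) × 21.41 = 5.616 mg/L.
Minimum DO = C_s − D_c = 11.2 − 5.616 = 5.584 mg/L.
x_c = v t_c = 0.176 m/s × 0.8740 d × 86400 s/d = 13290 m ≈ 13.3 km.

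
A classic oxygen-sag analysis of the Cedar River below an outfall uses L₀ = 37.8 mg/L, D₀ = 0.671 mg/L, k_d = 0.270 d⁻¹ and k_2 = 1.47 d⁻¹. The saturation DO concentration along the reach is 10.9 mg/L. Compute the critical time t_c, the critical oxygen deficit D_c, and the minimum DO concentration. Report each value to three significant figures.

At the critical point dD/dt = 0, so k_d L₀ e^(−k_d t) = k_2 D. Substituting D(t) from the Streeter–Phelps equation and solving for t gives
t_c = ln[(k_2/k_d)(1 − D₀(k_2−k_d)/(k_d L₀))] / (k_2−k_d).
Here k_2−k_d = 1.200 d⁻¹ and 1 − D₀(k_2−k_d)/(k_d L₀) = 1 − 0.671×1.200/(0.270×37.8) = 0.9211, so
t_c = ln(5.444 × 0.9211) / 1.200 = 1.612 / 1.200 = 1.344 d.
L(t_c) = L₀ e^(−k_d t_c) = 37.8 × 0.6957 = 26.30 mg/L, and at the critical point k_2 D_c = k_d L, so D_c = (0.270/1.47) × 26.30 = 4.830 mg/L.
Minimum DO = C_s − D_c = 10.9 − 4.830 = 6.070 mg/L.

t_c ≈ 1.34 d; D_c ≈ 4.83 mg/L; min DO ≈ 6.07 mg/L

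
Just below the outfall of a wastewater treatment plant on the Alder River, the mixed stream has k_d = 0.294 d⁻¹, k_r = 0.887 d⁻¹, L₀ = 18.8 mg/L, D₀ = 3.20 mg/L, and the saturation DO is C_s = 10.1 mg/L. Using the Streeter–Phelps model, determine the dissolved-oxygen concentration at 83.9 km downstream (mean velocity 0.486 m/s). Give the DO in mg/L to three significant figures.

DO ≈ 5.96 mg/L

Travel time t = x/v = 83.9 km / (0.486 m/s) = 83900 m / 0.486 m/s = 172600 s = 1.998 d.
k_d L₀/(k_r−k_d) = 0.294×18.8/(0.887−0.294) = 5.527/0.5930 = 9.321 mg/L.
e^(−k_d t) = e^(−0.294×1.998) = 0.5558; e^(−k_r t) = e^(−0.887×1.998) = 0.1699.
D = 9.321 × (0.5558 − 0.1699) + 3.20 × 0.1699 = 3.596 + 0.5438 = 4.140 mg/L.
DO = C_s − D = 10.1 − 4.140 = 5.960 mg/L.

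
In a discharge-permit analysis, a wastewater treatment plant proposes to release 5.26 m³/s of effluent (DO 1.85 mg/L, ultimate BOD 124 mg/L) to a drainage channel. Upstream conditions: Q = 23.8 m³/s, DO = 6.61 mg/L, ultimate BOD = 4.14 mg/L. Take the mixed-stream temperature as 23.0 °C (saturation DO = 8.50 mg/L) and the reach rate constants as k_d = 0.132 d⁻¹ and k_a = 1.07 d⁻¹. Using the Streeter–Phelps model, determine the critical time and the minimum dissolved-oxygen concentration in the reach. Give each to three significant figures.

t_c ≈ 0.723 d; minimum DO ≈ 5.60 mg/L

Mixed DO = (23.8×6.61 + 5.26×1.85)/(23.8+5.26) = 167.0/29.06 = 5.748 mg/L.
Mixed L₀ = (23.8×4.14 + 5.26×124)/(29.06) = 750.8/29.06 = 25.84 mg/L.
Initial deficit D₀ = C_s − DO₀ = 8.50 − 5.748 = 2.752 mg/L.
t_c = (1/0.9380) ln[(1.07/0.132)(1 − 2.752×0.9380/(0.132×25.84))] = 1.066 × ln(1.971) = 0.7235 d.
D_c = (0.132/1.07) × 25.84 × e^(−0.132×0.7235) = 0.1234 × 25.84 × 0.9089 = 2.897 mg/L.
Minimum DO = 8.50 − 2.897 = 5.603 mg/L.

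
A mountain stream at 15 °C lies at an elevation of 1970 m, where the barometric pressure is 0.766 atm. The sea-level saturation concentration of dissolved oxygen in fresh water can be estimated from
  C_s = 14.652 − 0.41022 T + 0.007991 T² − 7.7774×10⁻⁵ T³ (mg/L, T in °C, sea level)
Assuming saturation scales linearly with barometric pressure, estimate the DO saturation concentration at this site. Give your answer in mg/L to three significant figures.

At sea level: C_s = 14.652 − 0.41022×15 + 0.007991×15² − 7.7774×10⁻⁵×15³ = 10.03 mg/L.
Pressure correction: C_s' = 10.03 × 0.766 = 7.686 mg/L.

C_s ≈ 7.69 mg/L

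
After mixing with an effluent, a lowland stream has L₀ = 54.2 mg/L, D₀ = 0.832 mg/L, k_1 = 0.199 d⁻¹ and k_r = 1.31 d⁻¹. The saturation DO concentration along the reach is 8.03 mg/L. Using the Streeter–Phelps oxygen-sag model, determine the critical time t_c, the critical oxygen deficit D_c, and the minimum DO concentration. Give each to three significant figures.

With k_r/k_1 = 6.583 and 1 − D₀(k_r−k_1)/(k_1 L₀) = 0.9143,
t_c = ln(6.583 × 0.9143) / (1.31 − 0.199) = ln(6.019) / 1.111 = 1.795/1.111 = 1.616 d.
L(t_c) = L₀ e^(−k_1 t_c) = 54.2 × 0.7251 = 39.30 mg/L, and at the critical point k_r D_c = k_1 L, so D_c = (0.199/1.31) × 39.30 = 5.970 mg/L.
Minimum DO = C_s − D_c = 8.03 − 5.970 = 2.060 mg/L.

t_c ≈ 1.62 d; D_c ≈ 5.97 mg/L; min DO ≈ 2.06 mg/L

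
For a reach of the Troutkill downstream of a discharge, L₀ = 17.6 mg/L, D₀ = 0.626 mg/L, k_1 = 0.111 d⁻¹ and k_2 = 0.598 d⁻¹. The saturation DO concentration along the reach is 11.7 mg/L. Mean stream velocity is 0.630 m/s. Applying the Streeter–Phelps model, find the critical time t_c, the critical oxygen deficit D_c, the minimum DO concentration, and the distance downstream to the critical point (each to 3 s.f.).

With k_2/k_1 = 5.387 and 1 − D₀(k_2−k_1)/(k_1 L₀) = 0.8439,
t_c = ln(5.387 × 0.8439) / (0.598 − 0.111) = ln(4.547) / 0.4870 = 1.514/0.4870 = 3.110 d.
D_c = (k_1/k_2) L₀ e^(−k_1 t_c) = (0.111/0.598) × 17.6 × e^(−0.111×3.110) = 0.1856 × 17.6 × 0.7081 = 2.313 mg/L.
Minimum DO = C_s − D_c = 11.7 − 2.313 = 9.387 mg/L.
x_c = v t_c = 0.630 m/s × 3.110 d × 86400 s/d = 169300 m ≈ 169 km.

t_c ≈ 3.11 d; D_c ≈ 2.31 mg/L; min DO ≈ 9.39 mg/L; x_c ≈ 169 km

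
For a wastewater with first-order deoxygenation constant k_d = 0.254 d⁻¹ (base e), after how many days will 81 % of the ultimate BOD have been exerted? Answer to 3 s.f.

t ≈ 6.54 d

y/L₀ = 1 − e^(−k_d t) = 0.81 ⇒ e^(−k_d t) = 0.190
t = −ln(0.190) / 0.254 = 1.661 / 0.254 = 6.538 d.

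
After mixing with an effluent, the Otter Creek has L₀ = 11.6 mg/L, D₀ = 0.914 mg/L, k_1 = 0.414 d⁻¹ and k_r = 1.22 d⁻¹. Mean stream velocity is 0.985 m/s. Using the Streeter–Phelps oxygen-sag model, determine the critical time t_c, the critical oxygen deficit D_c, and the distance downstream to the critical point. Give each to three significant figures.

t_c = [1/(k_r−k_1)] ln[(k_r/k_1)(1 − D₀(k_r−k_1)/(k_1 L₀))]
= [1/(1.22−0.414)] ln[(1.22/0.414)(1 − 0.914×0.8060/(0.414×11.6))]
= (1/0.8060) ln[2.947 × 0.8466] = 1.241 × ln(2.495) = 1.241 × 0.9142 = 1.134 d.
L(t_c) = L₀ e^(−k_1 t_c) = 11.6 × 0.6253 = 7.253 mg/L, and at the critical point k_r D_c = k_1 L, so D_c = (0.414/1.22) × 7.253 = 2.461 mg/L.
x_c = v t_c = 0.985 m/s × 1.134 d × 86400 s/d = 96530 m ≈ 96.5 km.

t_c ≈ 1.13 d; D_c ≈ 2.46 mg/L; x_c ≈ 96.5 km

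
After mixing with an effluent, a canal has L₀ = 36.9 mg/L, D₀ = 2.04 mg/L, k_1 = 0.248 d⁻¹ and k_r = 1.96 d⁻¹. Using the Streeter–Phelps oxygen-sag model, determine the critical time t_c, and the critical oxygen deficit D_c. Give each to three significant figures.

t_c ≈ 0.927 d; D_c ≈ 3.71 mg/L

With k_r/k_1 = 7.903 and 1 − D₀(k_r−k_1)/(k_1 L₀) = 0.6184,
t_c = ln(7.903 × 0.6184) / (1.96 − 0.248) = ln(4.887) / 1.712 = 1.587/1.712 = 0.9267 d.
D_c = (k_1/k_r) L₀ e^(−k_1 t_c) = (0.248/1.96) × 36.9 × e^(−0.248×0.9267) = 0.1265 × 36.9 × 0.7947 = 3.710 mg/L.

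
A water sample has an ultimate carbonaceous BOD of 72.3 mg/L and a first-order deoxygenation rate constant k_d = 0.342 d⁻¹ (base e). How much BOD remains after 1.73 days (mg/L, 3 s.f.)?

L ≈ 40.0 mg/L

L_t = L₀ e^(−k_d t) = 72.3 × e^(−0.342×1.73) = 72.3 × 0.5534 = 40.01 mg/L.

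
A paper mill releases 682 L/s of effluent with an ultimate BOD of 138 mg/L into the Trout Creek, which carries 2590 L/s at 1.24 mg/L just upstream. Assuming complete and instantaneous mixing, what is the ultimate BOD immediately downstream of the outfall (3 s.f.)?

Flow-weighted mixing: C = (Q_r C_r + Q_w C_w)/(Q_r + Q_w)
= (2590×1.24 + 682×138)/(2590 + 682) = 97330/3272 = 29.75 mg/L.

29.7 mg/L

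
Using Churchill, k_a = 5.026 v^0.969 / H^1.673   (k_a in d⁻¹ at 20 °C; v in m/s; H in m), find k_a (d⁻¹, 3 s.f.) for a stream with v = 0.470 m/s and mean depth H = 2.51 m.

k_a = 5.026 × 0.470^0.969 / 2.51^1.673 = 5.026 × 0.4811 / 4.663 = 0.5186 d⁻¹.

k_a ≈ 0.519 d⁻¹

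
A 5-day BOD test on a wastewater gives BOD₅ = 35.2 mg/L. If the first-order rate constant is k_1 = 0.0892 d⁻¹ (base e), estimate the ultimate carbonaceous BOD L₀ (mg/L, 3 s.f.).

BOD₅ = L₀(1 − e^(−5k_1)) ⇒ L₀ = BOD₅ / (1 − e^(−5×0.0892))
= 35.2 / (1 − 0.6402) = 35.2 / 0.3598 = 97.83 mg/L.

L₀ ≈ 97.8 mg/L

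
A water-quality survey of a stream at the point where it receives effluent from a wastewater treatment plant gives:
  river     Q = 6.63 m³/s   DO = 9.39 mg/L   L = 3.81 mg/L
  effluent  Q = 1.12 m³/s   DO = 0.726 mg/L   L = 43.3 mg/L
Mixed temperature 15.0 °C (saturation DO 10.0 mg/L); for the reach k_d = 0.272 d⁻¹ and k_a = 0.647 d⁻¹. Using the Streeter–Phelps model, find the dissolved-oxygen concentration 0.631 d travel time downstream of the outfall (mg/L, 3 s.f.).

Mixed DO = (6.63×9.39 + 1.12×0.726)/(6.63+1.12) = 63.07/7.750 = 8.138 mg/L.
Mixed L₀ = (6.63×3.81 + 1.12×43.3)/(7.750) = 73.76/7.750 = 9.517 mg/L.
Initial deficit D₀ = C_s − DO₀ = 10.0 − 8.138 = 1.862 mg/L.
D(0.631) = [0.272×9.517/(0.647−0.272)](e^(−0.272×0.631) − e^(−0.647×0.631)) + 1.862 e^(−0.647×0.631)
= 6.903 × (0.8423 − 0.6648) + 1.862 × 0.6648 = 2.463 mg/L.
DO = 10.0 − 2.463 = 7.537 mg/L.

DO ≈ 7.54 mg/L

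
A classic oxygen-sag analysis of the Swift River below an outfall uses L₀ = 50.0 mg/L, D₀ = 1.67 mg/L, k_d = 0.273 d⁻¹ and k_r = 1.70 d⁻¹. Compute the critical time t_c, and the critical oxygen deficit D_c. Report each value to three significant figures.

t_c ≈ 1.15 d; D_c ≈ 5.87 mg/L

With k_r/k_d = 6.227 and 1 − D₀(k_r−k_d)/(k_d L₀) = 0.8254,
t_c = ln(6.227 × 0.8254) / (1.70 − 0.273) = ln(5.140) / 1.427 = 1.637/1.427 = 1.147 d.
D_c = (k_d/k_r) L₀ e^(−k_d t_c) = (0.273/1.70) × 50.0 × e^(−0.273×1.147) = 0.1606 × 50.0 × 0.7311 = 5.870 mg/L.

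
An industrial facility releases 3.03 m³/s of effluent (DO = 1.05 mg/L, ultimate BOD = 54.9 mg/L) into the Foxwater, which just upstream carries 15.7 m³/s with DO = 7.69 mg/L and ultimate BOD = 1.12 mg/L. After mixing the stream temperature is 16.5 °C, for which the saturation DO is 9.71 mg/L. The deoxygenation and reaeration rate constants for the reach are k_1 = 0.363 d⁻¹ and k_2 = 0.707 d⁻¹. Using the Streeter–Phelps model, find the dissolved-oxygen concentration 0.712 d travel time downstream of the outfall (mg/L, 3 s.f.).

Mixed DO = (15.7×7.69 + 3.03×1.05)/(15.7+3.03) = 123.9/18.73 = 6.616 mg/L.
Mixed L₀ = (15.7×1.12 + 3.03×54.9)/(18.73) = 183.9/18.73 = 9.820 mg/L.
Initial deficit D₀ = C_s − DO₀ = 9.71 − 6.616 = 3.094 mg/L.
D(0.712) = [0.363×9.820/(0.707−0.363)](e^(−0.363×0.712) − e^(−0.707×0.712)) + 3.094 e^(−0.707×0.712)
= 10.36 × (0.7722 − 0.6045) + 3.094 × 0.6045 = 3.609 mg/L.
DO = 9.71 − 3.609 = 6.101 mg/L.

DO ≈ 6.10 mg/L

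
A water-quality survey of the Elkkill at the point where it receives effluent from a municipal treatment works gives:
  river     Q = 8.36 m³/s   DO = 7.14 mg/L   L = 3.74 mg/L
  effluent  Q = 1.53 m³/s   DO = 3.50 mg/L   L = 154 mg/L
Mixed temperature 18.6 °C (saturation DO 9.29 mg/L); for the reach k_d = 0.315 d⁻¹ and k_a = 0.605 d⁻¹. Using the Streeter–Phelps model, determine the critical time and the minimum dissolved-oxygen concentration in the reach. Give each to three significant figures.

Mixed DO = (8.36×7.14 + 1.53×3.50)/(8.36+1.53) = 65.05/9.890 = 6.577 mg/L.
Mixed L₀ = (8.36×3.74 + 1.53×154)/(9.890) = 266.9/9.890 = 26.99 mg/L.
Initial deficit D₀ = C_s − DO₀ = 9.29 − 6.577 = 2.713 mg/L.
t_c = (1/0.2900) ln[(0.605/0.315)(1 − 2.713×0.2900/(0.315×26.99))] = 3.448 × ln(1.743) = 1.916 d.
D_c = (0.315/0.605) × 26.99 × e^(−0.315×1.916) = 0.5207 × 26.99 × 0.5469 = 7.685 mg/L.
Minimum DO = 9.29 − 7.685 = 1.605 mg/L.

t_c ≈ 1.92 d; minimum DO ≈ 1.61 mg/L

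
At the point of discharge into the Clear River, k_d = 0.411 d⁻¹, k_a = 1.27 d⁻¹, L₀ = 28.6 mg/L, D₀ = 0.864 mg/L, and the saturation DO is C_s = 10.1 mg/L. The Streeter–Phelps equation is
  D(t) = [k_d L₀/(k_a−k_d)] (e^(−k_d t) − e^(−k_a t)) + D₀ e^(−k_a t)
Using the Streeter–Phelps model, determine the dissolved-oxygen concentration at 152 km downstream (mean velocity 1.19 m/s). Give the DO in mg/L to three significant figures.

DO ≈ 4.61 mg/L

Travel time t = x/v = 152 km / (1.19 m/s) = 152000 m / 1.19 m/s = 127700 s = 1.478 d.
k_d L₀/(k_a−k_d) = 0.411×28.6/(1.27−0.411) = 11.75/0.8590 = 13.68 mg/L.
e^(−k_d t) = e^(−0.411×1.478) = 0.5447; e^(−k_a t) = e^(−1.27×1.478) = 0.1530.
D = 13.68 × (0.5447 − 0.1530) + 0.864 × 0.1530 = 5.360 + 0.1322 = 5.492 mg/L.
DO = C_s − D = 10.1 − 5.492 = 4.608 mg/L.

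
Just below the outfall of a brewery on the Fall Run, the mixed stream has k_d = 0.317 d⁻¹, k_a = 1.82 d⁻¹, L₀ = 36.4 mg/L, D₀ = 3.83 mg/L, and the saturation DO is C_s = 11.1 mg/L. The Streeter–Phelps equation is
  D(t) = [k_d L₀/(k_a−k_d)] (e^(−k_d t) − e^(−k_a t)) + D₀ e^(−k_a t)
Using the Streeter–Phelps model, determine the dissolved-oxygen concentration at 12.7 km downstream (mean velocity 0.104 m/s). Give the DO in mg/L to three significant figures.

Travel time t = x/v = 12.7 km / (0.104 m/s) = 12700 m / 0.104 m/s = 122100 s = 1.413 d.
k_d L₀/(k_a−k_d) = 0.317×36.4/(1.82−0.317) = 11.54/1.503 = 7.677 mg/L.
e^(−k_d t) = e^(−0.317×1.413) = 0.6389; e^(−k_a t) = e^(−1.82×1.413) = 0.07636.
D = 7.677 × (0.6389 − 0.07636) + 3.83 × 0.07636 = 4.319 + 0.2924 = 4.611 mg/L.
DO = C_s − D = 11.1 − 4.611 = 6.489 mg/L.

DO ≈ 6.49 mg/L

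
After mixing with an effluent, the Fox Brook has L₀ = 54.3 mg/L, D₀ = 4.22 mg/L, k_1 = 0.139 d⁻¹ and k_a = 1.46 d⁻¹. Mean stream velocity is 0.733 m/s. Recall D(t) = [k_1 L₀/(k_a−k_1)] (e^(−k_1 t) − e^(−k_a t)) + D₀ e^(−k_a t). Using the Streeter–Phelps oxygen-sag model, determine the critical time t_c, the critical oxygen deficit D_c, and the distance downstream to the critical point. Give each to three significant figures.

t_c ≈ 0.765 d; D_c ≈ 4.65 mg/L; x_c ≈ 48.4 km

t_c = [1/(k_a−k_1)] ln[(k_a/k_1)(1 − D₀(k_a−k_1)/(k_1 L₀))]
= [1/(1.46−0.139)] ln[(1.46/0.139)(1 − 4.22×1.321/(0.139×54.3))]
= (1/1.321) ln[10.50 × 0.2614] = 0.7570 × ln(2.746) = 0.7570 × 1.010 = 0.7646 d.
L(t_c) = L₀ e^(−k_1 t_c) = 54.3 × 0.8992 = 48.82 mg/L, and at the critical point k_a D_c = k_1 L, so D_c = (0.139/1.46) × 48.82 = 4.648 mg/L.
x_c = v t_c = 0.733 m/s × 0.7646 d × 86400 s/d = 48420 m ≈ 48.4 km.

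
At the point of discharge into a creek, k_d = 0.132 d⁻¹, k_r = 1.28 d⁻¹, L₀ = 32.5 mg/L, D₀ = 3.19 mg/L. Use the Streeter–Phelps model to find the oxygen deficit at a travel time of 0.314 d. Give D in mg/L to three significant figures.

D ≈ 3.22 mg/L

k_d L₀/(k_r−k_d) = 0.132×32.5/(1.28−0.132) = 4.290/1.148 = 3.737 mg/L.
e^(−k_d t) = e^(−0.132×0.3140) = 0.9594; e^(−k_r t) = e^(−1.28×0.3140) = 0.6690.
D = 3.737 × (0.9594 − 0.6690) + 3.19 × 0.6690 = 1.085 + 2.134 = 3.219 mg/L.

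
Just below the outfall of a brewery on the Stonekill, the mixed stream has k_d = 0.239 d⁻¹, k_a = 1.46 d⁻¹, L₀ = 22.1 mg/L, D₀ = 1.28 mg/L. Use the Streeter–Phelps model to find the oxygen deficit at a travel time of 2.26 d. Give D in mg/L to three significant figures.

k_d L₀/(k_a−k_d) = 0.239×22.1/(1.46−0.239) = 5.282/1.221 = 4.326 mg/L.
e^(−k_d t) = e^(−0.239×2.260) = 0.5827; e^(−k_a t) = e^(−1.46×2.260) = 0.03690.
D = 4.326 × (0.5827 − 0.03690) + 1.28 × 0.03690 = 2.361 + 0.04723 = 2.408 mg/L.

D ≈ 2.41 mg/L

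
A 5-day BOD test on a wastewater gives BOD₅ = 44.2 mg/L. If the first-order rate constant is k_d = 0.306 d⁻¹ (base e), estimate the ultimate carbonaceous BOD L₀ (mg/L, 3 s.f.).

L₀ ≈ 56.4 mg/L

BOD₅ = L₀(1 − e^(−5k_d)) ⇒ L₀ = BOD₅ / (1 − e^(−5×0.306))
= 44.2 / (1 − 0.2165) = 44.2 / 0.7835 = 56.42 mg/L.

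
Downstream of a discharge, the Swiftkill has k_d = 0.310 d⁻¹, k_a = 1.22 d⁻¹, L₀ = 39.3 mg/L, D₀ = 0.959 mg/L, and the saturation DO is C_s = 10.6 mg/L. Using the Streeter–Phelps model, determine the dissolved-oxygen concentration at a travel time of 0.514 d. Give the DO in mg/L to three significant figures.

DO ≈ 5.82 mg/L

k_d L₀/(k_a−k_d) = 0.310×39.3/(1.22−0.310) = 12.18/0.9100 = 13.39 mg/L.
e^(−k_d t) = e^(−0.310×0.5140) = 0.8527; e^(−k_a t) = e^(−1.22×0.5140) = 0.5341.
D = 13.39 × (0.8527 − 0.5341) + 0.959 × 0.5341 = 4.265 + 0.5122 = 4.777 mg/L.
DO = C_s − D = 10.6 − 4.777 = 5.823 mg/L.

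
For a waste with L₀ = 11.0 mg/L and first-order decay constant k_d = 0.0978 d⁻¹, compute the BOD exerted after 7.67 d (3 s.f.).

y_t = L₀(1 − e^(−k_d t)) = 11.0 × (1 − e^(−0.0978×7.67))
= 11.0 × (1 − 0.4723) = 11.0 × 0.5277 = 5.805 mg/L.

y ≈ 5.80 mg/L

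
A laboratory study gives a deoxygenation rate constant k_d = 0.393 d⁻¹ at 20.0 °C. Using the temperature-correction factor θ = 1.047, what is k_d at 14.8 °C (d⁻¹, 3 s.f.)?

k_d ≈ 0.310 d⁻¹

k_d(T₂) = k_d(T₁) · θ^(T₂−T₁) = 0.393 × 1.047^(14.8−20.0)
= 0.393 × 1.047^-5.20 = 0.393 × 0.7875 = 0.3095 d⁻¹.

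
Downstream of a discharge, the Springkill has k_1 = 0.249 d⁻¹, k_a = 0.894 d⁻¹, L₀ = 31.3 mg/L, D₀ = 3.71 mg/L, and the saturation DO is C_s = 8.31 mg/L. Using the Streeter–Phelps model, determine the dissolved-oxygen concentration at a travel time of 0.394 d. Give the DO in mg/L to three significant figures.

DO ≈ 3.24 mg/L

k_1 L₀/(k_a−k_1) = 0.249×31.3/(0.894−0.249) = 7.794/0.6450 = 12.08 mg/L.
e^(−k_1 t) = e^(−0.249×0.3940) = 0.9066; e^(−k_a t) = e^(−0.894×0.3940) = 0.7031.
D = 12.08 × (0.9066 − 0.7031) + 3.71 × 0.7031 = 2.458 + 2.609 = 5.067 mg/L.
DO = C_s − D = 8.31 − 5.067 = 3.243 mg/L.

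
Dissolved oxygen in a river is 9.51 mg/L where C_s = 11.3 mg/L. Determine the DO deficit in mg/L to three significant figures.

D = C_s − C = 11.3 − 9.51 = 1.79 mg/L.

D ≈ 1.79 mg/L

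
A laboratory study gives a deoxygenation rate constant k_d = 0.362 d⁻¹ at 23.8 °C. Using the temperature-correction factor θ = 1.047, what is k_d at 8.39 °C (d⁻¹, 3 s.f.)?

k_d(T₂) = k_d(T₁) · θ^(T₂−T₁) = 0.362 × 1.047^(8.39−23.8)
= 0.362 × 1.047^-15.4 = 0.362 × 0.4927 = 0.1784 d⁻¹.

k_d ≈ 0.178 d⁻¹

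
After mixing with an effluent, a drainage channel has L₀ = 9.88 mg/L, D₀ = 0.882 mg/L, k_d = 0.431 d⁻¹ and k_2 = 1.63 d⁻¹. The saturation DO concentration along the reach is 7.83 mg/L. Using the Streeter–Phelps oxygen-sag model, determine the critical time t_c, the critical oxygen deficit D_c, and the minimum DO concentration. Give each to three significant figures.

With k_2/k_d = 3.782 and 1 − D₀(k_2−k_d)/(k_d L₀) = 0.7517,
t_c = ln(3.782 × 0.7517) / (1.63 − 0.431) = ln(2.843) / 1.199 = 1.045/1.199 = 0.8714 d.
L(t_c) = L₀ e^(−k_d t_c) = 9.88 × 0.6869 = 6.787 mg/L, and at the critical point k_2 D_c = k_d L, so D_c = (0.431/1.63) × 6.787 = 1.795 mg/L.
Minimum DO = C_s − D_c = 7.83 − 1.795 = 6.035 mg/L.

t_c ≈ 0.871 d; D_c ≈ 1.79 mg/L; min DO ≈ 6.04 mg/L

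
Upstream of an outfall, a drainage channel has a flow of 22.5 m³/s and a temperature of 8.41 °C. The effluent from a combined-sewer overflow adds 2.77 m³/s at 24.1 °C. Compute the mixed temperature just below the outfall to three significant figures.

10.1 °C

Flow-weighted mixing: C = (Q_r C_r + Q_w C_w)/(Q_r + Q_w)
= (22.5×8.41 + 2.77×24.1)/(22.5 + 2.77) = 256.0/25.27 = 10.13 °C.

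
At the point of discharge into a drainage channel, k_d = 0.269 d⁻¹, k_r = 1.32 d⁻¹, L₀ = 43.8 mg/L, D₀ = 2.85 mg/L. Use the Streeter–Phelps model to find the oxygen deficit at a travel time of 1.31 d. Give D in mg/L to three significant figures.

D ≈ 6.40 mg/L

k_d L₀/(k_r−k_d) = 0.269×43.8/(1.32−0.269) = 11.78/1.051 = 11.21 mg/L.
e^(−k_d t) = e^(−0.269×1.310) = 0.7030; e^(−k_r t) = e^(−1.32×1.310) = 0.1774.
D = 11.21 × (0.7030 − 0.1774) + 2.85 × 0.1774 = 5.892 + 0.5057 = 6.398 mg/L.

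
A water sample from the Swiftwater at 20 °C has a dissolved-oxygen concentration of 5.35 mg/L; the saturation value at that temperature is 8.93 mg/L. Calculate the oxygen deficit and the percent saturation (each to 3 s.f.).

D = C_s − C = 8.93 − 5.35 = 3.58 mg/L.
% saturation = 5.35/8.93 × 100 = 59.9 %.

D ≈ 3.58 mg/L; 59.9 % saturation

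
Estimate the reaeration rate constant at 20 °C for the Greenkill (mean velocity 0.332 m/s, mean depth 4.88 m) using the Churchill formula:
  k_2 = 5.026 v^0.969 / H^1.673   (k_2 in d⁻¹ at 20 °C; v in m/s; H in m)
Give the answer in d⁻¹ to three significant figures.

k_2 ≈ 0.122 d⁻¹

k_2 = 5.026 × 0.332^0.969 / 4.88^1.673 = 5.026 × 0.3435 / 14.18 = 0.1218 d⁻¹.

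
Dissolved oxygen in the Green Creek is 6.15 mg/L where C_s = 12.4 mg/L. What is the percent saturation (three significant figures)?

49.6 % saturation

% saturation = C/C_s × 100 = 6.15/12.4 × 100 = 49.6 %.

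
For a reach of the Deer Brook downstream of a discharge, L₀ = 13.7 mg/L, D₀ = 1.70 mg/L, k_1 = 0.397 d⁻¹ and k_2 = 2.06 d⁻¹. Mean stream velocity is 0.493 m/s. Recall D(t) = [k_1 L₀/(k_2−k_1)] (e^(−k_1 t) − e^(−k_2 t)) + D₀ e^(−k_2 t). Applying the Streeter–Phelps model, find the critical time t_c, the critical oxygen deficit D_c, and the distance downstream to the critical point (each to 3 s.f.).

t_c ≈ 0.549 d; D_c ≈ 2.12 mg/L; x_c ≈ 23.4 km

With k_2/k_1 = 5.189 and 1 − D₀(k_2−k_1)/(k_1 L₀) = 0.4802,
t_c = ln(5.189 × 0.4802) / (2.06 − 0.397) = ln(2.492) / 1.663 = 0.9130/1.663 = 0.5490 d.
L(t_c) = L₀ e^(−k_1 t_c) = 13.7 × 0.8042 = 11.02 mg/L, and at the critical point k_2 D_c = k_1 L, so D_c = (0.397/2.06) × 11.02 = 2.123 mg/L.
x_c = v t_c = 0.493 m/s × 0.5490 d × 86400 s/d = 23380 m ≈ 23.4 km.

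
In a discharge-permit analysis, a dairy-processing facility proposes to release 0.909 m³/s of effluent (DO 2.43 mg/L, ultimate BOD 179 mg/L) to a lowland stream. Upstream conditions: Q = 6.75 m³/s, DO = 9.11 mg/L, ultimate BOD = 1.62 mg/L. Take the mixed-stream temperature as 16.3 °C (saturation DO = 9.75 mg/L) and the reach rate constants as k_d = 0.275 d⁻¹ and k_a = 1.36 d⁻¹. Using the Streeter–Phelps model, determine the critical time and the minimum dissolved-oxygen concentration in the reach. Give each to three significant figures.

Mixed DO = (6.75×9.11 + 0.909×2.43)/(6.75+0.909) = 63.70/7.659 = 8.317 mg/L.
Mixed L₀ = (6.75×1.62 + 0.909×179)/(7.659) = 173.6/7.659 = 22.67 mg/L.
Initial deficit D₀ = C_s − DO₀ = 9.75 − 8.317 = 1.433 mg/L.
t_c = (1/1.085) ln[(1.36/0.275)(1 − 1.433×1.085/(0.275×22.67))] = 0.9217 × ln(3.712) = 1.209 d.
D_c = (0.275/1.36) × 22.67 × e^(−0.275×1.209) = 0.2022 × 22.67 × 0.7172 = 3.288 mg/L.
Minimum DO = 9.75 − 3.288 = 6.462 mg/L.

t_c ≈ 1.21 d; minimum DO ≈ 6.46 mg/L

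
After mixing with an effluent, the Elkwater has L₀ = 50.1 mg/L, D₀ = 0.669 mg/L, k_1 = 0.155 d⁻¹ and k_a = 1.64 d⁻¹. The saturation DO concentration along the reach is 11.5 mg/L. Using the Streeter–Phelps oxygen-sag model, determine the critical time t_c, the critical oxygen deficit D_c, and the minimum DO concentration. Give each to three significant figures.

t_c ≈ 1.50 d; D_c ≈ 3.75 mg/L; min DO ≈ 7.75 mg/L

With k_a/k_1 = 10.58 and 1 − D₀(k_a−k_1)/(k_1 L₀) = 0.8721,
t_c = ln(10.58 × 0.8721) / (1.64 − 0.155) = ln(9.227) / 1.485 = 2.222/1.485 = 1.496 d.
L(t_c) = L₀ e^(−k_1 t_c) = 50.1 × 0.7930 = 39.73 mg/L, and at the critical point k_a D_c = k_1 L, so D_c = (0.155/1.64) × 39.73 = 3.755 mg/L.
Minimum DO = C_s − D_c = 11.5 − 3.755 = 7.745 mg/L.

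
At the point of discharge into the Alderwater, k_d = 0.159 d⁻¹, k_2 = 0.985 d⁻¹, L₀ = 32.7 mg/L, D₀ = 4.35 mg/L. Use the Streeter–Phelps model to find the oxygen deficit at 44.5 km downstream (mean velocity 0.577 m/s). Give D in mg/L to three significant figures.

D ≈ 4.65 mg/L

Travel time t = x/v = 44.5 km / (0.577 m/s) = 44500 m / 0.577 m/s = 77120 s = 0.8926 d.
k_d L₀/(k_2−k_d) = 0.159×32.7/(0.985−0.159) = 5.199/0.8260 = 6.295 mg/L.
e^(−k_d t) = e^(−0.159×0.8926) = 0.8677; e^(−k_2 t) = e^(−0.985×0.8926) = 0.4151.
D = 6.295 × (0.8677 − 0.4151) + 4.35 × 0.4151 = 2.849 + 1.806 = 4.654 mg/L.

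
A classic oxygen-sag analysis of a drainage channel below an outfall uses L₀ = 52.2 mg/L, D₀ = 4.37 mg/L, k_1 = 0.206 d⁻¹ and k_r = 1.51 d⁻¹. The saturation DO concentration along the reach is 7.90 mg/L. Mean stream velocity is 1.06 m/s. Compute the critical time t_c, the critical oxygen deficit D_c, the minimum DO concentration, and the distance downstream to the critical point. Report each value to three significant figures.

With k_r/k_1 = 7.330 and 1 − D₀(k_r−k_1)/(k_1 L₀) = 0.4701,
t_c = ln(7.330 × 0.4701) / (1.51 − 0.206) = ln(3.446) / 1.304 = 1.237/1.304 = 0.9487 d.
L(t_c) = L₀ e^(−k_1 t_c) = 52.2 × 0.8225 = 42.93 mg/L, and at the critical point k_r D_c = k_1 L, so D_c = (0.206/1.51) × 42.93 = 5.857 mg/L.
Minimum DO = C_s − D_c = 7.90 − 5.857 = 2.043 mg/L.
x_c = v t_c = 1.06 m/s × 0.9487 d × 86400 s/d = 86890 m ≈ 86.9 km.

t_c ≈ 0.949 d; D_c ≈ 5.86 mg/L; min DO ≈ 2.04 mg/L; x_c ≈ 86.9 km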